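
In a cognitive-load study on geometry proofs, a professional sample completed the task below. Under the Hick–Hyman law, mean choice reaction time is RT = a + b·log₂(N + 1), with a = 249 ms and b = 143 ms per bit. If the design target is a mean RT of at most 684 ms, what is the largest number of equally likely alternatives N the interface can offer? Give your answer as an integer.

7

Set 249 + 143·log₂(N + 1) ≤ 684.
log₂(N + 1) ≤ (684 − 249) / 143 = 3.0420.
N + 1 ≤ 2^3.0420 = 8.2363.
N ≤ 7.2363, so the largest integer N is 7.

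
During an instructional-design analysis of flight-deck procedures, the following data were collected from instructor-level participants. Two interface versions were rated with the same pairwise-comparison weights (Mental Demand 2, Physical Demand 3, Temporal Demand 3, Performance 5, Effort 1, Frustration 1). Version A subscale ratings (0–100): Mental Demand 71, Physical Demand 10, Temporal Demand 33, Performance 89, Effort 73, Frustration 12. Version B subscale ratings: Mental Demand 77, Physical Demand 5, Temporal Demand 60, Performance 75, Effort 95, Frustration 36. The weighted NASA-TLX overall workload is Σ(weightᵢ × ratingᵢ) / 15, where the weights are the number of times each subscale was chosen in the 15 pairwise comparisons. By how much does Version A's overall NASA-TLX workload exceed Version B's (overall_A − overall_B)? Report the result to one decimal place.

-3.6

Version A weighted sum = 2·71 + 3·10 + 3·33 + 5·89 + 1·73 + 1·12 = 142 + 30 + 99 + 445 + 73 + 12 = 801; overall_A = 801/15 = 53.4000.
Version B weighted sum = 2·77 + 3·5 + 3·60 + 5·75 + 1·95 + 1·36 = 154 + 15 + 180 + 375 + 95 + 36 = 855; overall_B = 855/15 = 57.0000.
Difference = 53.4000 − 57.0000 = -3.6000 ≈ -3.6.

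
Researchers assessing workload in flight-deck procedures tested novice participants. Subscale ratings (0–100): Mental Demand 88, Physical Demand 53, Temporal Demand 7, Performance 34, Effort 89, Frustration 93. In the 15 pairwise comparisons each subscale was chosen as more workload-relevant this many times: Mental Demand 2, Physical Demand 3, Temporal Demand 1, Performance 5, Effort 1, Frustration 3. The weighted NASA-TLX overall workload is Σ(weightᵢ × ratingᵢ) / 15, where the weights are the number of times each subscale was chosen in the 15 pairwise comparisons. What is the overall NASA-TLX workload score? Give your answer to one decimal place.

The tallies are the weights (they sum to 15).
Weighted sum = 2·88 + 3·53 + 1·7 + 5·34 + 1·89 + 3·93
            = 176 + 159 + 7 + 170 + 89 + 279 = 880.
Overall workload = 880 / 15 = 58.6667 ≈ 58.7.

58.7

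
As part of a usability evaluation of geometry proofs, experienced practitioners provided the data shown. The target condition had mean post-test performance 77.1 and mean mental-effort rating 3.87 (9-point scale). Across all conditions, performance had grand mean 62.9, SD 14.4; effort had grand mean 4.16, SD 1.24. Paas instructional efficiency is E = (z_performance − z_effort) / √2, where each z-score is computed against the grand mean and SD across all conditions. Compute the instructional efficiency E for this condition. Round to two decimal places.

z_performance = (77.1 − 62.9) / 14.4 = 14.2000 / 14.4 = 0.9861.
z_effort = (3.87 − 4.16) / 1.24 = -0.2900 / 1.24 = -0.2339.
z_P − z_E = 0.9861 − (-0.2339) = 1.2200.
E = 1.2200 / √2 = 1.2200 / 1.41421 = 0.8627 ≈ 0.86.

0.86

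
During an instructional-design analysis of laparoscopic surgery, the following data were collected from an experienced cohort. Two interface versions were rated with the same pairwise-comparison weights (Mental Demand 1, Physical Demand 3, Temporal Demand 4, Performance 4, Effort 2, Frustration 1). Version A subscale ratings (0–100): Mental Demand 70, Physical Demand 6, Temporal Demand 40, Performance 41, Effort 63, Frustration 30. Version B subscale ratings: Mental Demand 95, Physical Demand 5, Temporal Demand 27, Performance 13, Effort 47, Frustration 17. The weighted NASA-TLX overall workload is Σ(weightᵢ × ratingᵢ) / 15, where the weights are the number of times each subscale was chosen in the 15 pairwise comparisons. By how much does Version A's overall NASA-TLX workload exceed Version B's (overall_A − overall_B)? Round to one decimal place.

12.5

Version A weighted sum = 1·70 + 3·6 + 4·40 + 4·41 + 2·63 + 1·30 = 70 + 18 + 160 + 164 + 126 + 30 = 568; overall_A = 568/15 = 37.8667.
Version B weighted sum = 1·95 + 3·5 + 4·27 + 4·13 + 2·47 + 1·17 = 95 + 15 + 108 + 52 + 94 + 17 = 381; overall_B = 381/15 = 25.4000.
Difference = 37.8667 − 25.4000 = 12.4667 ≈ 12.5.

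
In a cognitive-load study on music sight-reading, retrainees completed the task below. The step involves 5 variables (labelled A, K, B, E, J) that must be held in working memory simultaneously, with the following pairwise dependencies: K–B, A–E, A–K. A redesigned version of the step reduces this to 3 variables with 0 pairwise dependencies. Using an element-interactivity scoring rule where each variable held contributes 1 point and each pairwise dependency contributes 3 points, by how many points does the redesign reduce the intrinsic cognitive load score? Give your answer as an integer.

11

Original: 5 × 1 + 3 × 3 = 5 + 9 = 14.
Redesigned: 3 × 1 + 0 × 3 = 3 + 0 = 3.
Reduction = 14 − 3 = 11.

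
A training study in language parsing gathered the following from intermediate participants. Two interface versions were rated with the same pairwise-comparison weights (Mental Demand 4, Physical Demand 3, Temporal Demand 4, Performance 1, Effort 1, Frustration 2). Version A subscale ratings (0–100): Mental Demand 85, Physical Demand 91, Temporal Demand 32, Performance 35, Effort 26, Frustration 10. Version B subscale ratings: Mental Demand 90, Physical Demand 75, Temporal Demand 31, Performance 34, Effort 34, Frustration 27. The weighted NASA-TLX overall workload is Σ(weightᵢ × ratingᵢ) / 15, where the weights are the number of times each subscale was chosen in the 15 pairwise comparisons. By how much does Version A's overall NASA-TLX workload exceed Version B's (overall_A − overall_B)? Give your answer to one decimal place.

Version A weighted sum = 4·85 + 3·91 + 4·32 + 1·35 + 1·26 + 2·10 = 340 + 273 + 128 + 35 + 26 + 20 = 822; overall_A = 822/15 = 54.8000.
Version B weighted sum = 4·90 + 3·75 + 4·31 + 1·34 + 1·34 + 2·27 = 360 + 225 + 124 + 34 + 34 + 54 = 831; overall_B = 831/15 = 55.4000.
Difference = 54.8000 − 55.4000 = -0.6000 ≈ -0.6.

-0.6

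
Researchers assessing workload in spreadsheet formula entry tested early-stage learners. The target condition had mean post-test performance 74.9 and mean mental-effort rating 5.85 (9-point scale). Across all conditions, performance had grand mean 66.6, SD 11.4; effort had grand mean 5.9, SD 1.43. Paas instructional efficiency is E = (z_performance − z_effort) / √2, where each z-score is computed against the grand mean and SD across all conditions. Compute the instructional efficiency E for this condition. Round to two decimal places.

z_performance = (74.9 − 66.6) / 11.4 = 8.3000 / 11.4 = 0.7281.
z_effort = (5.85 − 5.9) / 1.43 = -0.0500 / 1.43 = -0.0350.
z_P − z_E = 0.7281 − (-0.0350) = 0.7631.
E = 0.7631 / √2 = 0.7631 / 1.41421 = 0.5396 ≈ 0.54.

0.54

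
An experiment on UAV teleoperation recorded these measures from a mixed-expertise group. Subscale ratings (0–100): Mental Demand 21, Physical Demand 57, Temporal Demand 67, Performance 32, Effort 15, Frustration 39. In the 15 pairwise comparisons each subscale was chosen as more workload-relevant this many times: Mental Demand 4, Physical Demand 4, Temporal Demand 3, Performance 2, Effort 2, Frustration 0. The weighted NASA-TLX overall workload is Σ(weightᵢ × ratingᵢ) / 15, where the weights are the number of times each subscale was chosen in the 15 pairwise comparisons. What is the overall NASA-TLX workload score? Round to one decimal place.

The tallies are the weights (they sum to 15).
Weighted sum = 4·21 + 4·57 + 3·67 + 2·32 + 2·15 + 0·39
            = 84 + 228 + 201 + 64 + 30 + 0 = 607.
Overall workload = 607 / 15 = 40.4667 ≈ 40.5.

40.5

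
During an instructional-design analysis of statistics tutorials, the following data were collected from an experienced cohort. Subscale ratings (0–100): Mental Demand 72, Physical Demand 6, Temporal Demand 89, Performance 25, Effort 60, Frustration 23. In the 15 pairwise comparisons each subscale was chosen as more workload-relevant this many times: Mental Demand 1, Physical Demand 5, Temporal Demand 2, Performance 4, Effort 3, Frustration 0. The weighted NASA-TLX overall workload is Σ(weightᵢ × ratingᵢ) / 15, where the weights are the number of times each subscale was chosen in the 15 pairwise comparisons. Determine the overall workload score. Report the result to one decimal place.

The tallies are the weights (they sum to 15).
Weighted sum = 1·72 + 5·6 + 2·89 + 4·25 + 3·60 + 0·23
            = 72 + 30 + 178 + 100 + 180 + 0 = 560.
Overall workload = 560 / 15 = 37.3333 ≈ 37.3.

37.3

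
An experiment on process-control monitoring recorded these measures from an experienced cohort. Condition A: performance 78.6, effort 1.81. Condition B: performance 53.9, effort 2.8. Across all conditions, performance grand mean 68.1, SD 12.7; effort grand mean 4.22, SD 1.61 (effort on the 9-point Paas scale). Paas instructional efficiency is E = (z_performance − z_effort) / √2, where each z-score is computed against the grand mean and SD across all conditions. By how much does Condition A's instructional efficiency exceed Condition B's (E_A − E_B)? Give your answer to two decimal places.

Condition A: z_P = (78.6 − 68.1)/12.7 = 0.8268; z_E = (1.81 − 4.22)/1.61 = -1.4969; E_A = (0.8268 − (-1.4969))/√2 = 1.6431.
Condition B: z_P = (53.9 − 68.1)/12.7 = -1.1181; z_E = (2.8 − 4.22)/1.61 = -0.8820; E_B = (-1.1181 − (-0.8820))/√2 = -0.1669.
E_A − E_B = 1.6431 − (-0.1669) = 1.8100 ≈ 1.81.

1.81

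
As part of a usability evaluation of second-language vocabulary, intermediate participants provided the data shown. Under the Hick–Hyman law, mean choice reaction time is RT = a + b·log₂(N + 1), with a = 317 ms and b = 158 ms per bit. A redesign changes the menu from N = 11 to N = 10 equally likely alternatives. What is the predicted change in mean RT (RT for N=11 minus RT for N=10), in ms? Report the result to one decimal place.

19.8

RT(11) = 317 + 158·log₂(12) = 317 + 158·3.5850 = 883.4300 ms.
RT(10) = 317 + 158·log₂(11) = 317 + 158·3.4594 = 863.5852 ms.
Difference = 883.4300 − 863.5852 = 19.8448 ≈ 19.8 ms.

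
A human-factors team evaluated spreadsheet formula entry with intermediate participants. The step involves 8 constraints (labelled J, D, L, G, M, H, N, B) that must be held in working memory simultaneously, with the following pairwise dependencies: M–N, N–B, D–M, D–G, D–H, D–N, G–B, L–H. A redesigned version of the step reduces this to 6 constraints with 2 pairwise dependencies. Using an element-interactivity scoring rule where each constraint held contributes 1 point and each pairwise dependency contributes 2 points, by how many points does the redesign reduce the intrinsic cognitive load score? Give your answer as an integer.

14

Original: 8 × 1 + 8 × 2 = 8 + 16 = 24.
Redesigned: 6 × 1 + 2 × 2 = 6 + 4 = 10.
Reduction = 24 − 10 = 14.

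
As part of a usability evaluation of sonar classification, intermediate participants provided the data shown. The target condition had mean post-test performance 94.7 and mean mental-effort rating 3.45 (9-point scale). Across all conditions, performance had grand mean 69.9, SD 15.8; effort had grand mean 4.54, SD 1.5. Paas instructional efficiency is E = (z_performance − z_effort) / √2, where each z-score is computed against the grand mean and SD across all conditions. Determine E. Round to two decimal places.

1.62

z_performance = (94.7 − 69.9) / 15.8 = 24.8000 / 15.8 = 1.5696.
z_effort = (3.45 − 4.54) / 1.5 = -1.0900 / 1.5 = -0.7267.
z_P − z_E = 1.5696 − (-0.7267) = 2.2963.
E = 2.2963 / √2 = 2.2963 / 1.41421 = 1.6237 ≈ 1.62.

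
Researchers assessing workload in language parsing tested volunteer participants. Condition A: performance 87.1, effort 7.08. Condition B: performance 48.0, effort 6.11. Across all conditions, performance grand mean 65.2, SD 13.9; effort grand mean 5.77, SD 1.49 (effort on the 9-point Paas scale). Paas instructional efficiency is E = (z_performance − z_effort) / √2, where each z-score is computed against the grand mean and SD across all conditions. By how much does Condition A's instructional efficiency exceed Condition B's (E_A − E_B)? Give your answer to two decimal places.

Condition A: z_P = (87.1 − 65.2)/13.9 = 1.5755; z_E = (7.08 − 5.77)/1.49 = 0.8792; E_A = (1.5755 − 0.8792)/√2 = 0.4924.
Condition B: z_P = (48.0 − 65.2)/13.9 = -1.2374; z_E = (6.11 − 5.77)/1.49 = 0.2282; E_B = (-1.2374 − 0.2282)/√2 = -1.0363.
E_A − E_B = 0.4924 − (-1.0363) = 1.5287 ≈ 1.53.

1.53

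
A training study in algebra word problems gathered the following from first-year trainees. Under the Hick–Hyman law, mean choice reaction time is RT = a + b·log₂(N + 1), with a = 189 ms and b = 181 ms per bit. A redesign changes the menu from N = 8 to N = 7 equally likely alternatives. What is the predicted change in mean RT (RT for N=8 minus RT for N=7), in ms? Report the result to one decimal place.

30.8

RT(8) = 189 + 181·log₂(9) = 189 + 181·3.1699 = 762.7519 ms.
RT(7) = 189 + 181·log₂(8) = 189 + 181·3.0000 = 732.0000 ms.
Difference = 762.7519 − 732.0000 = 30.7519 ≈ 30.8 ms.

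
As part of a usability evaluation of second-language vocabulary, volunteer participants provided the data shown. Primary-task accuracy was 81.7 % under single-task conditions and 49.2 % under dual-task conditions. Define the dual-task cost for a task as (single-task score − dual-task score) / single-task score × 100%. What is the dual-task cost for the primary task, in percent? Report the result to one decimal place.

Cost = (81.7 − 49.2) / 81.7 × 100%
     = 32.5000 / 81.7 × 100% = 39.7797%.
≈ 39.8%.

39.8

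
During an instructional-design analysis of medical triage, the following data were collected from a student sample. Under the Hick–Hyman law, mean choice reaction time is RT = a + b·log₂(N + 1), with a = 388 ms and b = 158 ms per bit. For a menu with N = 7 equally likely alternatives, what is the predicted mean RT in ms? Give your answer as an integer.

log₂(7 + 1) = log₂(8) = 3.0000.
RT = 388 + 158 × 3.0000 = 388 + 474.0000 = 862.0000 ms.
≈ 862 ms.

862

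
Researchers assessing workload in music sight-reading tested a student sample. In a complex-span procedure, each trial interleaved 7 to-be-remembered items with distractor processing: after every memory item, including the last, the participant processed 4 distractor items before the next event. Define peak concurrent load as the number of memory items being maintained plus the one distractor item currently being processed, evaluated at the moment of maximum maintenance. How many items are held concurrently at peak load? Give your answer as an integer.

8

Maintenance is greatest during the distractor(s) after memory item 7: all 7 memory items are being held.
One distractor item is concurrently being processed.
Peak concurrent load = 7 + 1 = 8 items.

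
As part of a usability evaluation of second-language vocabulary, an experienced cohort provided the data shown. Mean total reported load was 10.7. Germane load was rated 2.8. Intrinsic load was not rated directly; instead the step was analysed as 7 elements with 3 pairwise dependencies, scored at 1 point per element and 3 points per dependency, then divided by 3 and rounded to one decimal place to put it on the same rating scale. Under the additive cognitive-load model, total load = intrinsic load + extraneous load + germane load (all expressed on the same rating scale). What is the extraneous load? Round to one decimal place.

2.6

Intrinsic (element-interactivity): (7 × 1 + 3 × 3) / 3 = 16 / 3 = 5.3333 → 5.3.
extraneous load = total − intrinsic − germane
             = 10.7 − 5.3 − 2.8 = 2.6.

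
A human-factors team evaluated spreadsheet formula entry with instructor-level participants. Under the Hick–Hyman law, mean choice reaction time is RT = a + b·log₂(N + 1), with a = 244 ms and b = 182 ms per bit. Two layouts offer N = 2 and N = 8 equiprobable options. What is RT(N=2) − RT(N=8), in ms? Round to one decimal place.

RT(2) = 244 + 182·log₂(3) = 244 + 182·1.5850 = 532.4700 ms.
RT(8) = 244 + 182·log₂(9) = 244 + 182·3.1699 = 820.9218 ms.
Difference = 532.4700 − 820.9218 = -288.4518 ≈ -288.5 ms.

-288.5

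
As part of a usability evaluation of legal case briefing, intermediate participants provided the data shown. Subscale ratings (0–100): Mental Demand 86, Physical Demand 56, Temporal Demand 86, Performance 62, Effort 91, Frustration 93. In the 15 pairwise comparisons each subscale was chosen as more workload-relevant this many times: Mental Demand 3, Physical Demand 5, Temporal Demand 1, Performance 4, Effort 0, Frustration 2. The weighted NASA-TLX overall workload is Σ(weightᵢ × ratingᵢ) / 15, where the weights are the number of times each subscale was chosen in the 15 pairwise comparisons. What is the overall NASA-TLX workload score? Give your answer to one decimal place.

70.5

The tallies are the weights (they sum to 15).
Weighted sum = 3·86 + 5·56 + 1·86 + 4·62 + 0·91 + 2·93
            = 258 + 280 + 86 + 248 + 0 + 186 = 1058.
Overall workload = 1058 / 15 = 70.5333 ≈ 70.5.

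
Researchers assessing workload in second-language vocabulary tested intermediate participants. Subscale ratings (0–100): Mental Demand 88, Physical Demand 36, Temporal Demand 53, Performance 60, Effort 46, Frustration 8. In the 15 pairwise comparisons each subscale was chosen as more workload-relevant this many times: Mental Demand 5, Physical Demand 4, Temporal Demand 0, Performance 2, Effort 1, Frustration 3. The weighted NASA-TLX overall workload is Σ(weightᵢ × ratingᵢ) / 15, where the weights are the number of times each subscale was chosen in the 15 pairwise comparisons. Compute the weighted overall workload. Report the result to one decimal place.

The tallies are the weights (they sum to 15).
Weighted sum = 5·88 + 4·36 + 0·53 + 2·60 + 1·46 + 3·8
            = 440 + 144 + 0 + 120 + 46 + 24 = 774.
Overall workload = 774 / 15 = 51.6000 ≈ 51.6.

51.6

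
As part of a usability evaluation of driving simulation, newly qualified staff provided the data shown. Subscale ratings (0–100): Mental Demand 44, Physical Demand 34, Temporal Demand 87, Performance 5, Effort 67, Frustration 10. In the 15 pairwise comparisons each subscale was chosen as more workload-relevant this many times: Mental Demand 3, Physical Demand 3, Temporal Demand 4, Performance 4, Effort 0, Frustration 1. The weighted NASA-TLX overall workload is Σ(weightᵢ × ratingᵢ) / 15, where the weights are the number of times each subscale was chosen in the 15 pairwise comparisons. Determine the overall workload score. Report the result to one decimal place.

The tallies are the weights (they sum to 15).
Weighted sum = 3·44 + 3·34 + 4·87 + 4·5 + 0·67 + 1·10
            = 132 + 102 + 348 + 20 + 0 + 10 = 612.
Overall workload = 612 / 15 = 40.8000 ≈ 40.8.

40.8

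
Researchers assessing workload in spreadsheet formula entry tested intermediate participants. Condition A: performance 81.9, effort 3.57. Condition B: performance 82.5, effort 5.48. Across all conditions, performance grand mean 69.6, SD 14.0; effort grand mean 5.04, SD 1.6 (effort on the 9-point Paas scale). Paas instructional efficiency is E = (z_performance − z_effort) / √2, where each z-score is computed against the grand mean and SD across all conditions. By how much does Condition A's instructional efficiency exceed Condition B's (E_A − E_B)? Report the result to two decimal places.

0.81

Condition A: z_P = (81.9 − 69.6)/14.0 = 0.8786; z_E = (3.57 − 5.04)/1.6 = -0.9188; E_A = (0.8786 − (-0.9188))/√2 = 1.2710.
Condition B: z_P = (82.5 − 69.6)/14.0 = 0.9214; z_E = (5.48 − 5.04)/1.6 = 0.2750; E_B = (0.9214 − 0.2750)/√2 = 0.4571.
E_A − E_B = 1.2710 − 0.4571 = 0.8139 ≈ 0.81.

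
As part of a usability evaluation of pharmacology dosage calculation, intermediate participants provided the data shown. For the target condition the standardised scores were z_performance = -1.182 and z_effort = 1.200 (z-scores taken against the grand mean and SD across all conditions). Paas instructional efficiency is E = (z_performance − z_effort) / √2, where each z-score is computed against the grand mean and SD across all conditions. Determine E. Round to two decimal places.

z_P − z_E = -1.182 − 1.200 = -2.3820.
E = -2.3820 / √2 = -2.3820 / 1.41421 = -1.6843 ≈ -1.68.

-1.68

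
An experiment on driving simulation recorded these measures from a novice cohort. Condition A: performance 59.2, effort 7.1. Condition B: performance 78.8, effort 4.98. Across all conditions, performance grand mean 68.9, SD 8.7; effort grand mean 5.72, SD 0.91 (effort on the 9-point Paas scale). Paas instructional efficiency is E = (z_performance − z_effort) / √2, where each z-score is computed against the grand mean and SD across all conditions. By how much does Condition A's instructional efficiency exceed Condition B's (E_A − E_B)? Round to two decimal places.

-3.24

Condition A: z_P = (59.2 − 68.9)/8.7 = -1.1149; z_E = (7.1 − 5.72)/0.91 = 1.5165; E_A = (-1.1149 − 1.5165)/√2 = -1.8607.
Condition B: z_P = (78.8 − 68.9)/8.7 = 1.1379; z_E = (4.98 − 5.72)/0.91 = -0.8132; E_B = (1.1379 − (-0.8132))/√2 = 1.3796.
E_A − E_B = -1.8607 − 1.3796 = -3.2403 ≈ -3.24.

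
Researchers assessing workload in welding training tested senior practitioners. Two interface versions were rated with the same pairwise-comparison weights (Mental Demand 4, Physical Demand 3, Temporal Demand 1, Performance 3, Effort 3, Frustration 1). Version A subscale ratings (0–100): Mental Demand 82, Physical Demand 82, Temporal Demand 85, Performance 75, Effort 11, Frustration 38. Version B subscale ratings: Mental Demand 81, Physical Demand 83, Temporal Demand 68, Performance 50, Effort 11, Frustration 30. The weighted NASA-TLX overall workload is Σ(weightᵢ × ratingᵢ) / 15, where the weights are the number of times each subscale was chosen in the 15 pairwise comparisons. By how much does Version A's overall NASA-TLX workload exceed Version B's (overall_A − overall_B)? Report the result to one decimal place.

6.7

Version A weighted sum = 4·82 + 3·82 + 1·85 + 3·75 + 3·11 + 1·38 = 328 + 246 + 85 + 225 + 33 + 38 = 955; overall_A = 955/15 = 63.6667.
Version B weighted sum = 4·81 + 3·83 + 1·68 + 3·50 + 3·11 + 1·30 = 324 + 249 + 68 + 150 + 33 + 30 = 854; overall_B = 854/15 = 56.9333.
Difference = 63.6667 − 56.9333 = 6.7334 ≈ 6.7.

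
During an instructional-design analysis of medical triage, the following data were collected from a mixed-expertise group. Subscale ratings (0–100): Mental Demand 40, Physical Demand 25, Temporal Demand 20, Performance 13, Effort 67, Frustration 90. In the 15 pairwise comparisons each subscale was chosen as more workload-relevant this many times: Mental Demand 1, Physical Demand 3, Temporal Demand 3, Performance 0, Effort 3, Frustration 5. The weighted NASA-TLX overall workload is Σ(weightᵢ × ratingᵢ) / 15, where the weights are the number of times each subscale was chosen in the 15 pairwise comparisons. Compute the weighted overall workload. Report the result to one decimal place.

The tallies are the weights (they sum to 15).
Weighted sum = 1·40 + 3·25 + 3·20 + 0·13 + 3·67 + 5·90
            = 40 + 75 + 60 + 0 + 201 + 450 = 826.
Overall workload = 826 / 15 = 55.0667 ≈ 55.1.

55.1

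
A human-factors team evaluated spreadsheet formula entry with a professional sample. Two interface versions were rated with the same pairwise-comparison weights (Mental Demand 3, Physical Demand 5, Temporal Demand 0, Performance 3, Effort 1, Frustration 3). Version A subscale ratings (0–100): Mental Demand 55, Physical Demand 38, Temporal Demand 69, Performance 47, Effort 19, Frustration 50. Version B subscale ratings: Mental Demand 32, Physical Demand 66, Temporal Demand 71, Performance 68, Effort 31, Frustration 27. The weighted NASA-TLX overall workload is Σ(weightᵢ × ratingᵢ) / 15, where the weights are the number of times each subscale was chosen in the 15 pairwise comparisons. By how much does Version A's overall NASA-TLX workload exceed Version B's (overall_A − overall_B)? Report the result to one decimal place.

Version A weighted sum = 3·55 + 5·38 + 0·69 + 3·47 + 1·19 + 3·50 = 165 + 190 + 0 + 141 + 19 + 150 = 665; overall_A = 665/15 = 44.3333.
Version B weighted sum = 3·32 + 5·66 + 0·71 + 3·68 + 1·31 + 3·27 = 96 + 330 + 0 + 204 + 31 + 81 = 742; overall_B = 742/15 = 49.4667.
Difference = 44.3333 − 49.4667 = -5.1334 ≈ -5.1.

-5.1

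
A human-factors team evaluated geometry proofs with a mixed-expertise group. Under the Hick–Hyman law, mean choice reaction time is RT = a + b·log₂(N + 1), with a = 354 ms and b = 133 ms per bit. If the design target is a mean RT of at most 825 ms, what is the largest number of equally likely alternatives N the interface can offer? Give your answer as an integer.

10

Set 354 + 133·log₂(N + 1) ≤ 825.
log₂(N + 1) ≤ (825 − 354) / 133 = 3.5414.
N + 1 ≤ 2^3.5414 = 11.6431.
N ≤ 10.6431, so the largest integer N is 10.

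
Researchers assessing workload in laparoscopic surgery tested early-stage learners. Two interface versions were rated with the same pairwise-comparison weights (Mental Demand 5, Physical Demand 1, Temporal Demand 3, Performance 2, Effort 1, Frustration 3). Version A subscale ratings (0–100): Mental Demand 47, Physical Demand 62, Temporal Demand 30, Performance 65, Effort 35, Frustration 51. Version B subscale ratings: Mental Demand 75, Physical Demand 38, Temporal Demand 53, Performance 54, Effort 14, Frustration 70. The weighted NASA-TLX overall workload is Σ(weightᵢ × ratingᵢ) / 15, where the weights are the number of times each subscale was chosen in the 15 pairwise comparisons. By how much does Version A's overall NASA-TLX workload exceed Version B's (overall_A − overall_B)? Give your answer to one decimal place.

-13.3

Version A weighted sum = 5·47 + 1·62 + 3·30 + 2·65 + 1·35 + 3·51 = 235 + 62 + 90 + 130 + 35 + 153 = 705; overall_A = 705/15 = 47.0000.
Version B weighted sum = 5·75 + 1·38 + 3·53 + 2·54 + 1·14 + 3·70 = 375 + 38 + 159 + 108 + 14 + 210 = 904; overall_B = 904/15 = 60.2667.
Difference = 47.0000 − 60.2667 = -13.2667 ≈ -13.3.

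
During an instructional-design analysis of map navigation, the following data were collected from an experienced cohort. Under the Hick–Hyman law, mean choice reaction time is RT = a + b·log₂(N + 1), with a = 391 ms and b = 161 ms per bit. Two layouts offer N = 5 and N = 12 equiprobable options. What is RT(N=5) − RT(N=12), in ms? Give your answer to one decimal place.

RT(5) = 391 + 161·log₂(6) = 391 + 161·2.5850 = 807.1850 ms.
RT(12) = 391 + 161·log₂(13) = 391 + 161·3.7004 = 986.7644 ms.
Difference = 807.1850 − 986.7644 = -179.5794 ≈ -179.6 ms.

-179.6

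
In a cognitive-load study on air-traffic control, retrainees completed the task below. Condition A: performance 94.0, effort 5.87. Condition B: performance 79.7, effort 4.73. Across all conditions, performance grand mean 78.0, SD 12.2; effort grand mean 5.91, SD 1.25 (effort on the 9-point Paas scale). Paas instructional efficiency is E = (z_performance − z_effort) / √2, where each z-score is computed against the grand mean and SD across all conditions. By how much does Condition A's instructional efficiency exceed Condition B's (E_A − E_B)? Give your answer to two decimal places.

0.18

Condition A: z_P = (94.0 − 78.0)/12.2 = 1.3115; z_E = (5.87 − 5.91)/1.25 = -0.0320; E_A = (1.3115 − (-0.0320))/√2 = 0.9500.
Condition B: z_P = (79.7 − 78.0)/12.2 = 0.1393; z_E = (4.73 − 5.91)/1.25 = -0.9440; E_B = (0.1393 − (-0.9440))/√2 = 0.7660.
E_A − E_B = 0.9500 − 0.7660 = 0.1840 ≈ 0.18.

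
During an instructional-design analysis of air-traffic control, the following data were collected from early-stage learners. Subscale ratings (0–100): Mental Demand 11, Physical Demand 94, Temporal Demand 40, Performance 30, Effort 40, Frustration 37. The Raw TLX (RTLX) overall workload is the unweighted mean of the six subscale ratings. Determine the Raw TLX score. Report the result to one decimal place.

Sum of ratings = 11 + 94 + 40 + 30 + 40 + 37 = 252.
RTLX = 252 / 6 = 42.0000 ≈ 42.0.

42.0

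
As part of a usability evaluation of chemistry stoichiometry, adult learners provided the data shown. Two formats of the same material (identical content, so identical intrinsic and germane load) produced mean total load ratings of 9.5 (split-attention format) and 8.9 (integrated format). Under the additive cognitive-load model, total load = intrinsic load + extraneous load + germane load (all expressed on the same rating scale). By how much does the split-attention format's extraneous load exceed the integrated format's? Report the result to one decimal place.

Intrinsic and germane load are equal across formats, so the difference in total load equals the difference in extraneous load.
Extraneous-load difference = 9.5 − 8.9 = 0.6.

0.6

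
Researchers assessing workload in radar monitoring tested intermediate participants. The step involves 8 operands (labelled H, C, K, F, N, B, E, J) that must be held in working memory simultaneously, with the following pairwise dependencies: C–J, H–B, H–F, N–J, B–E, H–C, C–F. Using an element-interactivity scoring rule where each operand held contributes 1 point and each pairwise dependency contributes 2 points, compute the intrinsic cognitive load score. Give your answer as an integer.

22

Count of operands held simultaneously: 8.
Count of pairwise dependencies listed: 7.
Element contribution: 8 × 1 = 8.
Interaction contribution: 7 × 2 = 14.
Intrinsic load = 8 + 14 = 22.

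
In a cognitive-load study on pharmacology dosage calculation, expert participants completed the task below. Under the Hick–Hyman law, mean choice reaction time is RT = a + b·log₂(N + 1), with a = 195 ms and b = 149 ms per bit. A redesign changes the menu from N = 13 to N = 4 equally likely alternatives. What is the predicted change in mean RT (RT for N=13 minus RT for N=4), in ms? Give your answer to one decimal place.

RT(13) = 195 + 149·log₂(14) = 195 + 149·3.8074 = 762.3026 ms.
RT(4) = 195 + 149·log₂(5) = 195 + 149·2.3219 = 540.9631 ms.
Difference = 762.3026 − 540.9631 = 221.3395 ≈ 221.3 ms.

221.3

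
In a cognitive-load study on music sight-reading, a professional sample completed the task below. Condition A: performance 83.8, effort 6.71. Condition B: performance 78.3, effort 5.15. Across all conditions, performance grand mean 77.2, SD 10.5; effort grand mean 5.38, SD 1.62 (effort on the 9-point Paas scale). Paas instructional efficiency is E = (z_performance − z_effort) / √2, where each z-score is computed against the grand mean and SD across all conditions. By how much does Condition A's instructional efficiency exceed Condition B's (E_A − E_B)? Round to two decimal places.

Condition A: z_P = (83.8 − 77.2)/10.5 = 0.6286; z_E = (6.71 − 5.38)/1.62 = 0.8210; E_A = (0.6286 − 0.8210)/√2 = -0.1360.
Condition B: z_P = (78.3 − 77.2)/10.5 = 0.1048; z_E = (5.15 − 5.38)/1.62 = -0.1420; E_B = (0.1048 − (-0.1420))/√2 = 0.1745.
E_A − E_B = -0.1360 − 0.1745 = -0.3105 ≈ -0.31.

-0.31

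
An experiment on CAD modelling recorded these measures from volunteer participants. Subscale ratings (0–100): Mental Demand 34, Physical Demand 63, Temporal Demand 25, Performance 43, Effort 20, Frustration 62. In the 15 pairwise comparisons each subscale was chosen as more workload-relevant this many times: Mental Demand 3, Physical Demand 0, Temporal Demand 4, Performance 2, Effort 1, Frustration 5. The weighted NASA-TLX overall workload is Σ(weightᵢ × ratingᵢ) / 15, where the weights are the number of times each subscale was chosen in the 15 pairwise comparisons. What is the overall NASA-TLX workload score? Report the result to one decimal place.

The tallies are the weights (they sum to 15).
Weighted sum = 3·34 + 0·63 + 4·25 + 2·43 + 1·20 + 5·62
            = 102 + 0 + 100 + 86 + 20 + 310 = 618.
Overall workload = 618 / 15 = 41.2000 ≈ 41.2.

41.2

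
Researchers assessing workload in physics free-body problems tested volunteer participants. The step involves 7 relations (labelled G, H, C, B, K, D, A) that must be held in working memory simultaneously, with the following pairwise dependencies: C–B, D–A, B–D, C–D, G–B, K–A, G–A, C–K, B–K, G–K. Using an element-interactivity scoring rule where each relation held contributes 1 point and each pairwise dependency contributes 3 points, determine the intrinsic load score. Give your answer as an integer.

37

Count of relations held simultaneously: 7.
Count of pairwise dependencies listed: 10.
Element contribution: 7 × 1 = 7.
Interaction contribution: 10 × 3 = 30.
Intrinsic load = 7 + 30 = 37.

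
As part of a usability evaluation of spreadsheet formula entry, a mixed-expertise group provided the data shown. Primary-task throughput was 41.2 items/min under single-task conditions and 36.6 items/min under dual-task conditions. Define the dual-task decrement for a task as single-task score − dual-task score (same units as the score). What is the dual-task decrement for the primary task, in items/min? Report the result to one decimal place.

4.6

Decrement = 41.2 − 36.6 = 4.6000 items/min ≈ 4.6 items/min.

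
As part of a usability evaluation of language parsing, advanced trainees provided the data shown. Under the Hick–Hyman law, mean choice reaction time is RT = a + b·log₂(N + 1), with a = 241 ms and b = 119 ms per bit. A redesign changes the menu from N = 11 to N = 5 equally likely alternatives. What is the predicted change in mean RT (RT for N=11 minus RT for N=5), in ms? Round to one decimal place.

RT(11) = 241 + 119·log₂(12) = 241 + 119·3.5850 = 667.6150 ms.
RT(5) = 241 + 119·log₂(6) = 241 + 119·2.5850 = 548.6150 ms.
Difference = 667.6150 − 548.6150 = 119.0000 ≈ 119.0 ms.

119.0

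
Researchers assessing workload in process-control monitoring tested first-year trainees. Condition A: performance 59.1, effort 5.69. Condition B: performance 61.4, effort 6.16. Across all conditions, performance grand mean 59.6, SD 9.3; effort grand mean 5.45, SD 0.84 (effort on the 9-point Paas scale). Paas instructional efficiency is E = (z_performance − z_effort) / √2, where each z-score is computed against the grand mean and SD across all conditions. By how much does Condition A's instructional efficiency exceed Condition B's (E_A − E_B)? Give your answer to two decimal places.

Condition A: z_P = (59.1 − 59.6)/9.3 = -0.0538; z_E = (5.69 − 5.45)/0.84 = 0.2857; E_A = (-0.0538 − 0.2857)/√2 = -0.2401.
Condition B: z_P = (61.4 − 59.6)/9.3 = 0.1935; z_E = (6.16 − 5.45)/0.84 = 0.8452; E_B = (0.1935 − 0.8452)/√2 = -0.4608.
E_A − E_B = -0.2401 − (-0.4608) = 0.2207 ≈ 0.22.

0.22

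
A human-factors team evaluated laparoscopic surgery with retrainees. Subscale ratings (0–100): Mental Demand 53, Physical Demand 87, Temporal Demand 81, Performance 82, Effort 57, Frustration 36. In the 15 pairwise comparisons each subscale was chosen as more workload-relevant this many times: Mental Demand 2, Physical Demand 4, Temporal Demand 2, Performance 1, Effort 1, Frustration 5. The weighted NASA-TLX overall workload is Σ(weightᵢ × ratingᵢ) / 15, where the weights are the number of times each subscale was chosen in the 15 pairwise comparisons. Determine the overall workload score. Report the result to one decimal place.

The tallies are the weights (they sum to 15).
Weighted sum = 2·53 + 4·87 + 2·81 + 1·82 + 1·57 + 5·36
            = 106 + 348 + 162 + 82 + 57 + 180 = 935.
Overall workload = 935 / 15 = 62.3333 ≈ 62.3.

62.3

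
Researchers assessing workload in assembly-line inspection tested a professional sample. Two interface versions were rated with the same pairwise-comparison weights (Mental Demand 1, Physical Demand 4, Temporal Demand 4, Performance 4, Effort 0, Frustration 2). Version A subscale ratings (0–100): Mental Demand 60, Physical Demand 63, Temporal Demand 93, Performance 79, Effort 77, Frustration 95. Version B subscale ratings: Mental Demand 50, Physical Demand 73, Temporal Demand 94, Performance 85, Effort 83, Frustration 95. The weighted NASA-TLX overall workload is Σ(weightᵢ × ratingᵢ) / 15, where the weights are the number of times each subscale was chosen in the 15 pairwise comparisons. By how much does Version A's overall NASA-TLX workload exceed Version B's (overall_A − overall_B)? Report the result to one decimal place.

-3.9

Version A weighted sum = 1·60 + 4·63 + 4·93 + 4·79 + 0·77 + 2·95 = 60 + 252 + 372 + 316 + 0 + 190 = 1190; overall_A = 1190/15 = 79.3333.
Version B weighted sum = 1·50 + 4·73 + 4·94 + 4·85 + 0·83 + 2·95 = 50 + 292 + 376 + 340 + 0 + 190 = 1248; overall_B = 1248/15 = 83.2000.
Difference = 79.3333 − 83.2000 = -3.8667 ≈ -3.9.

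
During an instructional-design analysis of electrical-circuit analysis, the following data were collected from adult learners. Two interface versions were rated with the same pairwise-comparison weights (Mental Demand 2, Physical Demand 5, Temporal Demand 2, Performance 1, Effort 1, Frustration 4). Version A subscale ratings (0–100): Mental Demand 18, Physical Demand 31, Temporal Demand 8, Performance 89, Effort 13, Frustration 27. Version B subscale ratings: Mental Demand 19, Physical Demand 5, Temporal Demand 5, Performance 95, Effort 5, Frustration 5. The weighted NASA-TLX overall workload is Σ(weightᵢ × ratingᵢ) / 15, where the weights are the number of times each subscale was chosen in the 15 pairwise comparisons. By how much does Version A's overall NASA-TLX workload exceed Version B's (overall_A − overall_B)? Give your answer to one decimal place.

14.9

Version A weighted sum = 2·18 + 5·31 + 2·8 + 1·89 + 1·13 + 4·27 = 36 + 155 + 16 + 89 + 13 + 108 = 417; overall_A = 417/15 = 27.8000.
Version B weighted sum = 2·19 + 5·5 + 2·5 + 1·95 + 1·5 + 4·5 = 38 + 25 + 10 + 95 + 5 + 20 = 193; overall_B = 193/15 = 12.8667.
Difference = 27.8000 − 12.8667 = 14.9333 ≈ 14.9.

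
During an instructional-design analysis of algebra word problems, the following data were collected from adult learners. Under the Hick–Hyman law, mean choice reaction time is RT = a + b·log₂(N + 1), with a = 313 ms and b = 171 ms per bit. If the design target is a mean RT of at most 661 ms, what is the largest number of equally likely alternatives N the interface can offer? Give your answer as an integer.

Set 313 + 171·log₂(N + 1) ≤ 661.
log₂(N + 1) ≤ (661 − 313) / 171 = 2.0351.
N + 1 ≤ 2^2.0351 = 4.0985.
N ≤ 3.0985, so the largest integer N is 3.

3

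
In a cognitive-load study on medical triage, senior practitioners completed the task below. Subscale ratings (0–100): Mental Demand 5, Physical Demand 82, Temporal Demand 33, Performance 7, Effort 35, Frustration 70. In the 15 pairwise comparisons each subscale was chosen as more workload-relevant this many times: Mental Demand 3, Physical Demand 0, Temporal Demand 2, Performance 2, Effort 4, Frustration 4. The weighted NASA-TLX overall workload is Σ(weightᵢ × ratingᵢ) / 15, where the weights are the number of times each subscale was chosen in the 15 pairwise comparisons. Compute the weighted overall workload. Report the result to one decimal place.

34.3

The tallies are the weights (they sum to 15).
Weighted sum = 3·5 + 0·82 + 2·33 + 2·7 + 4·35 + 4·70
            = 15 + 0 + 66 + 14 + 140 + 280 = 515.
Overall workload = 515 / 15 = 34.3333 ≈ 34.3.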